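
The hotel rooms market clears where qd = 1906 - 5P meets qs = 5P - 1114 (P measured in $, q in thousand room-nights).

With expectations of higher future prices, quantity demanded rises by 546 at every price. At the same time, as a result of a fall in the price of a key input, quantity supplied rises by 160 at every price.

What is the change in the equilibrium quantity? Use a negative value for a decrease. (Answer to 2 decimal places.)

Initially, 1906 - 5P = 5P - 1114, so 3020 = 10P and P = 302, q = 396.
The shock moves the curves to qd = 2452 - 5P and qs = 5P - 954.
Equate the new curves: 2452 - 5P = 5P - 954, giving 3406 = 10P, P = 340.6, q = 749.
Δq = 749 − 396 = +353.00.

+353.00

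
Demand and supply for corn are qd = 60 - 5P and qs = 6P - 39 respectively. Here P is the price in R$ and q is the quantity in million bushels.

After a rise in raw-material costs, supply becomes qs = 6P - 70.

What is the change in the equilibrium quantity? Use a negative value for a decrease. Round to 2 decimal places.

-14.09

Initially, 60 - 5P = 6P - 39, so 99 = 11P and P = 9, q = 15.
After the shift, demand is qd = 60 - 5P and supply is qs = 6P - 70.
Setting them equal: 60 - 5P = 6P - 70 → 130 = 11P, so P = 130/11 ≈ 11.8182 and q = 10/11 ≈ 0.9091.
Δq = 0.9091 − 15 = -14.09.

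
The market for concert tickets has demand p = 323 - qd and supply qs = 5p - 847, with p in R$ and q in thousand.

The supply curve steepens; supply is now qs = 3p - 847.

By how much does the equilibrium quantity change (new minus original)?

Solve the original market: 323 - p = 5p - 847, hence p = 195 and q = 128.
With the change applied: demand qd = 323 - p, supply qs = 3p - 847.
Setting them equal: 323 - p = 3p - 847 → 1170 = 4p, so p = 292.5 and q = 30.5.
Δq = 30.5 − 128 = -97.5.

-97.5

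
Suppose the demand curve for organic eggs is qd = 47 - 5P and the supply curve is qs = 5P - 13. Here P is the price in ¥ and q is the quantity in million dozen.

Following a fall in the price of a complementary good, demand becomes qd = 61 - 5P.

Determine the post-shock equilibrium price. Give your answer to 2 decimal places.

Initially, 47 - 5P = 5P - 13, so 60 = 10P and P = 6, q = 17.
After the shift, demand is qd = 61 - 5P and supply is qs = 5P - 13.
Setting them equal: 61 - 5P = 5P - 13 → 74 = 10P, so P = 7.4 and q = 24.

7.40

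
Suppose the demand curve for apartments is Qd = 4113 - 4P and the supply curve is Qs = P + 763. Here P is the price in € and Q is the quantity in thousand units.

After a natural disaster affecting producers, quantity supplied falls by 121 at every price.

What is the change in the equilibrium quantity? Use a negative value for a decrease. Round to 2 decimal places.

-96.80

Before the shock: 4113 - 4P = P + 763 ⇒ 3350 = 5P ⇒ P = 670, Q = 1433.
The new curves are Qd = 4113 - 4P (demand) and Qs = P + 642 (supply).
Equate the new curves: 4113 - 4P = P + 642, giving 3471 = 5P, P = 694.2, Q = 1336.2.
ΔQ = 1336.2 − 1433 = -96.80.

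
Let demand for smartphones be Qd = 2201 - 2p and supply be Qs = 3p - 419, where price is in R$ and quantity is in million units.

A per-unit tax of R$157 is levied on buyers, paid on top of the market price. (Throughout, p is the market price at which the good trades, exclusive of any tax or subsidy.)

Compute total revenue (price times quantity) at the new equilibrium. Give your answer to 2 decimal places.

Initially, 2201 - 2p = 3p - 419, so 2620 = 5p and p = 524, Q = 1153.
Since buyers pay the price plus the tax, the effective demand curve becomes Qd = 1887 - 2p.
Equate the new curves: 1887 - 2p = 3p - 419, giving 2306 = 5p, p = 461.2, Q = 964.6.
New expenditure = 461.2 × 964.6 = 444873.52.

444873.52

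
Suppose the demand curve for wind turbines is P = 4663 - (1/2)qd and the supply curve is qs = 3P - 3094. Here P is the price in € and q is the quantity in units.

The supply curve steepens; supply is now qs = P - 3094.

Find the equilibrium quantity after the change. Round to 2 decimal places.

1046.00

Original equilibrium: 9326 - 2P = 3P - 3094 gives 12420 = 5P, so P = 2484 and q = 4358.
The shock moves the curves to qd = 9326 - 2P and qs = P - 3094.
Equate the new curves: 9326 - 2P = P - 3094, giving 12420 = 3P, P = 4140, q = 1046.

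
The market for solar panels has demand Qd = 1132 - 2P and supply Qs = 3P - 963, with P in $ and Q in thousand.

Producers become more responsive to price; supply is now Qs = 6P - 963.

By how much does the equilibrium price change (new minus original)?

-157.125

Solve the original market: 1132 - 2P = 3P - 963, hence P = 419 and Q = 294.
The new curves are Qd = 1132 - 2P (demand) and Qs = 6P - 963 (supply).
New equilibrium: 1132 - 2P = 6P - 963 ⇒ 2095 = 8P ⇒ P = 261.875, Q = 608.25.
ΔP = 261.875 − 419 = -157.125.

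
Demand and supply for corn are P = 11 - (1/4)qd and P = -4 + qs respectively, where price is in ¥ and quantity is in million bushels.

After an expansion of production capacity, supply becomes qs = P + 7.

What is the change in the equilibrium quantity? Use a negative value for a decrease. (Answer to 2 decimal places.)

+2.40

Before the shock: 44 - 4P = P + 4 ⇒ 40 = 5P ⇒ P = 8, q = 12.
The new curves are qd = 44 - 4P (demand) and qs = P + 7 (supply).
Clearing the new market: 44 - 4P = P + 7, so P = 7.4 and q = 14.4.
Δq = 14.4 − 12 = +2.40.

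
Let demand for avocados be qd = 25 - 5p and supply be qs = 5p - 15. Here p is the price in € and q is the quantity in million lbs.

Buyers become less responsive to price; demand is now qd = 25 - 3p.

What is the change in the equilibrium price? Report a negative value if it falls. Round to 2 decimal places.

+1.00

Original equilibrium: 25 - 5p = 5p - 15 gives 40 = 10p, so p = 4 and q = 5.
After the shift, demand is qd = 25 - 3p and supply is qs = 5p - 15.
Equate the new curves: 25 - 3p = 5p - 15, giving 40 = 8p, p = 5, q = 10.
Δp = 5 − 4 = +1.00.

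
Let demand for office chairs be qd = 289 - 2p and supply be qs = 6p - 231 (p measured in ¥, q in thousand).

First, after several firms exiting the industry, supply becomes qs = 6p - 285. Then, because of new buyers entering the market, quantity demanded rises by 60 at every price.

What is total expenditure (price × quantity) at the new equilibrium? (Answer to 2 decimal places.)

15097.13

Before the shock: 289 - 2p = 6p - 231 ⇒ 520 = 8p ⇒ p = 65, q = 159.
The new curves are qd = 349 - 2p (demand) and qs = 6p - 285 (supply).
Equate the new curves: 349 - 2p = 6p - 285, giving 634 = 8p, p = 79.25, q = 190.5.
New expenditure = 79.25 × 190.5 = 15097.13.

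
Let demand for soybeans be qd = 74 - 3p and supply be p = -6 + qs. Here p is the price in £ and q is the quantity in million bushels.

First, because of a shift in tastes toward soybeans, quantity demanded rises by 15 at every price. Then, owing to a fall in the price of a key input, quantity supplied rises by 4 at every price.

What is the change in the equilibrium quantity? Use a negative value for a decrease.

+6.75

Before the shock: 74 - 3p = p + 6 ⇒ 68 = 4p ⇒ p = 17, q = 23.
After the shift, demand is qd = 89 - 3p and supply is qs = p + 10.
Equate the new curves: 89 - 3p = p + 10, giving 79 = 4p, p = 19.75, q = 29.75.
Δq = 29.75 − 23 = +6.75.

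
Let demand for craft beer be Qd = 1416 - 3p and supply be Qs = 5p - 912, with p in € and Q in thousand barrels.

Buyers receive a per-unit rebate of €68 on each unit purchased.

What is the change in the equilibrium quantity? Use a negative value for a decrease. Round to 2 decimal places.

Before the shock: 1416 - 3p = 5p - 912 ⇒ 2328 = 8p ⇒ p = 291, Q = 543.
Since buyers' out-of-pocket price is the market price minus the rebate, the effective demand curve becomes Qd = 1620 - 3p.
Clearing the new market: 1620 - 3p = 5p - 912, so p = 316.5 and Q = 670.5.
ΔQ = 670.5 − 543 = +127.50.

+127.50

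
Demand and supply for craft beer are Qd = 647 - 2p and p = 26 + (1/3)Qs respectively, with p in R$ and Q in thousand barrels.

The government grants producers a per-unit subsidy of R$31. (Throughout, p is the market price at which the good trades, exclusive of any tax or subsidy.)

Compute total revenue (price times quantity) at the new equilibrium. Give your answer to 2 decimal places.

Original equilibrium: 647 - 2p = 3p - 78 gives 725 = 5p, so p = 145 and Q = 357.
Since sellers receive the price plus the subsidy, the effective supply curve becomes Qs = 3p + 15.
New equilibrium: 647 - 2p = 3p + 15 ⇒ 632 = 5p ⇒ p = 126.4, Q = 394.2.
New expenditure = 126.4 × 394.2 = 49826.88.

49826.88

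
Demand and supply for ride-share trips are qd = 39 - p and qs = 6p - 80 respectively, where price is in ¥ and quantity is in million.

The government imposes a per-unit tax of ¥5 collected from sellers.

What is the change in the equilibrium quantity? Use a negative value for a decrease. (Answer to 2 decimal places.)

-4.29

Initially, 39 - p = 6p - 80, so 119 = 7p and p = 17, q = 22.
Since sellers keep the price net of the tax, the effective supply curve becomes qs = 6p - 110.
Equate the new curves: 39 - p = 6p - 110, giving 149 = 7p, p = 149/7 ≈ 21.2857, q = 124/7 ≈ 17.7143.
Δq = 17.7143 − 22 = -4.29.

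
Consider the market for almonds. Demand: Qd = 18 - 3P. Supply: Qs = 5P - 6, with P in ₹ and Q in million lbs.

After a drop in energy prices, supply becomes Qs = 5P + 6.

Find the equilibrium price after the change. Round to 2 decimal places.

1.50

Before the shock: 18 - 3P = 5P - 6 ⇒ 24 = 8P ⇒ P = 3, Q = 9.
After the shift, demand is Qd = 18 - 3P and supply is Qs = 5P + 6.
Clearing the new market: 18 - 3P = 5P + 6, so P = 1.5 and Q = 13.5.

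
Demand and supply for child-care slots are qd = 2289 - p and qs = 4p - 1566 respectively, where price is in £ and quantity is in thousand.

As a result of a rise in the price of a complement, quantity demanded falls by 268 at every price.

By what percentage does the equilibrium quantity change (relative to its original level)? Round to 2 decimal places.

Before the shock: 2289 - p = 4p - 1566 ⇒ 3855 = 5p ⇒ p = 771, q = 1518.
With the change applied: demand qd = 2021 - p, supply qs = 4p - 1566.
New equilibrium: 2021 - p = 4p - 1566 ⇒ 3587 = 5p ⇒ p = 717.4, q = 1303.6.
%Δq = (1303.6 − 1518) / 1518 × 100 = -14.12%.

-14.12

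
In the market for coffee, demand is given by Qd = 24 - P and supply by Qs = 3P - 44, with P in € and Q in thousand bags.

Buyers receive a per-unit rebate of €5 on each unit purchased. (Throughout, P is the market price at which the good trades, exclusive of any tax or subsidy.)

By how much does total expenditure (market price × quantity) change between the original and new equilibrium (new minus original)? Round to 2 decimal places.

+77.19

Before the shock: 24 - P = 3P - 44 ⇒ 68 = 4P ⇒ P = 17, Q = 7.
Since buyers' out-of-pocket price is the market price minus the rebate, the effective demand curve becomes Qd = 29 - P.
Equate the new curves: 29 - P = 3P - 44, giving 73 = 4P, P = 18.25, Q = 10.75.
Expenditure moves from 17×7 = 119 to 18.25×10.75 = 196.1875; change = +77.19.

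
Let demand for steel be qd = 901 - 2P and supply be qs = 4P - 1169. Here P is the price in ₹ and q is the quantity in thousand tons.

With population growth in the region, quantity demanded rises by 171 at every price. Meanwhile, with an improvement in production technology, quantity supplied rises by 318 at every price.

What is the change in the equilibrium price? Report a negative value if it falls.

-24.5

Before the shock: 901 - 2P = 4P - 1169 ⇒ 2070 = 6P ⇒ P = 345, q = 211.
The new curves are qd = 1072 - 2P (demand) and qs = 4P - 851 (supply).
Setting them equal: 1072 - 2P = 4P - 851 → 1923 = 6P, so P = 320.5 and q = 431.
ΔP = 320.5 − 345 = -24.5.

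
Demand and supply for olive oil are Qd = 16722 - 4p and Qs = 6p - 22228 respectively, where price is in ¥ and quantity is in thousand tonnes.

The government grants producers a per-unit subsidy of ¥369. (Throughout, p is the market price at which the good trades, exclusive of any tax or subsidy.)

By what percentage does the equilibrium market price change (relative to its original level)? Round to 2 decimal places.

Before the shock: 16722 - 4p = 6p - 22228 ⇒ 38950 = 10p ⇒ p = 3895, Q = 1142.
Since sellers receive the price plus the subsidy, the effective supply curve becomes Qs = 6p - 20014.
Equate the new curves: 16722 - 4p = 6p - 20014, giving 36736 = 10p, p = 3673.6, Q = 2027.6.
%Δp = (3673.6 − 3895) / 3895 × 100 = -5.68%.

-5.68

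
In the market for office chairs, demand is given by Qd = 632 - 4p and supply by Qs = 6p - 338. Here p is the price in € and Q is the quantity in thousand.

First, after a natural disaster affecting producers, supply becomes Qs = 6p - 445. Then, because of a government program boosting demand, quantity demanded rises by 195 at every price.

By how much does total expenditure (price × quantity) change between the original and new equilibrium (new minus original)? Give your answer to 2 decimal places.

+16807.04

Before the shock: 632 - 4p = 6p - 338 ⇒ 970 = 10p ⇒ p = 97, Q = 244.
The new curves are Qd = 827 - 4p (demand) and Qs = 6p - 445 (supply).
Setting them equal: 827 - 4p = 6p - 445 → 1272 = 10p, so p = 127.2 and Q = 318.2.
Expenditure moves from 97×244 = 23668 to 127.2×318.2 = 40475.04; change = +16807.04.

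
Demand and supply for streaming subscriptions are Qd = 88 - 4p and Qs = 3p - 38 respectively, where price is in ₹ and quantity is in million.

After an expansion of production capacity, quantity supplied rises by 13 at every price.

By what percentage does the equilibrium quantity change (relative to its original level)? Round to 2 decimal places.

Original equilibrium: 88 - 4p = 3p - 38 gives 126 = 7p, so p = 18 and Q = 16.
The shock moves the curves to Qd = 88 - 4p and Qs = 3p - 25.
Equate the new curves: 88 - 4p = 3p - 25, giving 113 = 7p, p = 113/7 ≈ 16.1429, Q = 164/7 ≈ 23.4286.
%ΔQ = (23.4286 − 16) / 16 × 100 = +46.43%.

+46.43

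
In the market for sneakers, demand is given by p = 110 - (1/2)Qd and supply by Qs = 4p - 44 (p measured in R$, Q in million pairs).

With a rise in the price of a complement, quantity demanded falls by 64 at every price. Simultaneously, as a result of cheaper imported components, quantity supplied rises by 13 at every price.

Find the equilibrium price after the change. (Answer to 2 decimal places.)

Original equilibrium: 220 - 2p = 4p - 44 gives 264 = 6p, so p = 44 and Q = 132.
The shock moves the curves to Qd = 156 - 2p and Qs = 4p - 31.
Clearing the new market: 156 - 2p = 4p - 31, so p = 187/6 ≈ 31.1667 and Q = 281/3 ≈ 93.6667.

31.17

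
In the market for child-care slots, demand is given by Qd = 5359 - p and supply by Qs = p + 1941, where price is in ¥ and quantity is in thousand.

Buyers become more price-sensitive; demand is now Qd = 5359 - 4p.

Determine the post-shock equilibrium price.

Original equilibrium: 5359 - p = p + 1941 gives 3418 = 2p, so p = 1709 and Q = 3650.
With the change applied: demand Qd = 5359 - 4p, supply Qs = p + 1941.
Equate the new curves: 5359 - 4p = p + 1941, giving 3418 = 5p, p = 683.6, Q = 2624.6.

683.6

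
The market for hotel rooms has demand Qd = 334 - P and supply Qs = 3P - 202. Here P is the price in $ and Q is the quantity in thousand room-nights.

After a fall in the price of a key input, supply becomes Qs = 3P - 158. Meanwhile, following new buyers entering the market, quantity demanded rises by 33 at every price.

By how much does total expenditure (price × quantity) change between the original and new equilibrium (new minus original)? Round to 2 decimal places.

Initially, 334 - P = 3P - 202, so 536 = 4P and P = 134, Q = 200.
The new curves are Qd = 367 - P (demand) and Qs = 3P - 158 (supply).
Equate the new curves: 367 - P = 3P - 158, giving 525 = 4P, P = 131.25, Q = 235.75.
Expenditure moves from 134×200 = 26800 to 131.25×235.75 = 30942.1875; change = +4142.19.

+4142.19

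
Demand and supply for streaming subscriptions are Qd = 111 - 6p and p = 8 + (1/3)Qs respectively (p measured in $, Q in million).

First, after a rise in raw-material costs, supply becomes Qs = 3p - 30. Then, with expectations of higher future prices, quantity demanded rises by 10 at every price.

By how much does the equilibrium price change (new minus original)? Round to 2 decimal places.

+1.78

Solve the original market: 111 - 6p = 3p - 24, hence p = 15 and Q = 21.
With the change applied: demand Qd = 121 - 6p, supply Qs = 3p - 30.
New equilibrium: 121 - 6p = 3p - 30 ⇒ 151 = 9p ⇒ p = 151/9 ≈ 16.7778, Q = 61/3 ≈ 20.3333.
Δp = 16.7778 − 15 = +1.78.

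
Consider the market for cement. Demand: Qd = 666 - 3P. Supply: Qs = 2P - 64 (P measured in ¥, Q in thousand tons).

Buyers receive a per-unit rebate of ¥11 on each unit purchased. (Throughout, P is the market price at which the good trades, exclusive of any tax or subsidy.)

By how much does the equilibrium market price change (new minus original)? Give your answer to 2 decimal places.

+6.60

Solve the original market: 666 - 3P = 2P - 64, hence P = 146 and Q = 228.
Since buyers' out-of-pocket price is the market price minus the rebate, the effective demand curve becomes Qd = 699 - 3P.
New equilibrium: 699 - 3P = 2P - 64 ⇒ 763 = 5P ⇒ P = 152.6, Q = 241.2.
ΔP = 152.6 − 146 = +6.60.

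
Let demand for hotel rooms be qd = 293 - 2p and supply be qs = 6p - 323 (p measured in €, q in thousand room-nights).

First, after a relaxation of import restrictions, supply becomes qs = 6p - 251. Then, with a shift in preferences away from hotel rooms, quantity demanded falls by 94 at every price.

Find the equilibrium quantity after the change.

Initially, 293 - 2p = 6p - 323, so 616 = 8p and p = 77, q = 139.
With the change applied: demand qd = 199 - 2p, supply qs = 6p - 251.
Equate the new curves: 199 - 2p = 6p - 251, giving 450 = 8p, p = 56.25, q = 86.5.

86.5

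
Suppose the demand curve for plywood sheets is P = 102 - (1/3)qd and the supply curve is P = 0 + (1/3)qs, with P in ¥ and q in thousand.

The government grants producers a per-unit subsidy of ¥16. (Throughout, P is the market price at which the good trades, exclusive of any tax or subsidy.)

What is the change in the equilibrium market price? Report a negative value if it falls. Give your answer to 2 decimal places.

-8.00

Initially, 306 - 3P = 3P, so 306 = 6P and P = 51, q = 153.
Since sellers receive the price plus the subsidy, the effective supply curve becomes qs = 3P + 48.
Setting them equal: 306 - 3P = 3P + 48 → 258 = 6P, so P = 43 and q = 177.
ΔP = 43 − 51 = -8.00.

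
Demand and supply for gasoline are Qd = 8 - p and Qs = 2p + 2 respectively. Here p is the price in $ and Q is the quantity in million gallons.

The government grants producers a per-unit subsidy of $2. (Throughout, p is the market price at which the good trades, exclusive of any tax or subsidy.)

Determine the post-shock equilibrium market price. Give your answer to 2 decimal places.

0.67

Before the shock: 8 - p = 2p + 2 ⇒ 6 = 3p ⇒ p = 2, Q = 6.
Since sellers receive the price plus the subsidy, the effective supply curve becomes Qs = 2p + 6.
New equilibrium: 8 - p = 2p + 6 ⇒ 2 = 3p ⇒ p = 2/3 ≈ 0.6667, Q = 22/3 ≈ 7.3333.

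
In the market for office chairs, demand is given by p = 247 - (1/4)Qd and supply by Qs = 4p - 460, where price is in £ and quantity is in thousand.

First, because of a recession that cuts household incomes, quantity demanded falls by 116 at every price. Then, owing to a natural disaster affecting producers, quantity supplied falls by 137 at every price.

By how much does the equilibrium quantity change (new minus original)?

-126.5

Before the shock: 988 - 4p = 4p - 460 ⇒ 1448 = 8p ⇒ p = 181, Q = 264.
The shock moves the curves to Qd = 872 - 4p and Qs = 4p - 597.
Setting them equal: 872 - 4p = 4p - 597 → 1469 = 8p, so p = 183.625 and Q = 137.5.
ΔQ = 137.5 − 264 = -126.5.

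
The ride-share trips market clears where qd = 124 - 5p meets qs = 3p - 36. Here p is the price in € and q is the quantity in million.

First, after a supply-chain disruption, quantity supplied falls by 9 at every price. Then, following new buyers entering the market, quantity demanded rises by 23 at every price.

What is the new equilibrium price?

Original equilibrium: 124 - 5p = 3p - 36 gives 160 = 8p, so p = 20 and q = 24.
The new curves are qd = 147 - 5p (demand) and qs = 3p - 45 (supply).
Setting them equal: 147 - 5p = 3p - 45 → 192 = 8p, so p = 24 and q = 27.

24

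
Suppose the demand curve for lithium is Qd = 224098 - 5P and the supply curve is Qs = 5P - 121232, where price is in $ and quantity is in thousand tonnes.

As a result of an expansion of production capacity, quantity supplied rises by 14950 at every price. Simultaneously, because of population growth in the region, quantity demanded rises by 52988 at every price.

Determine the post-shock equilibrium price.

Initially, 224098 - 5P = 5P - 121232, so 345330 = 10P and P = 34533, Q = 51433.
With the change applied: demand Qd = 277086 - 5P, supply Qs = 5P - 106282.
Setting them equal: 277086 - 5P = 5P - 106282 → 383368 = 10P, so P = 38336.8 and Q = 85402.

38336.8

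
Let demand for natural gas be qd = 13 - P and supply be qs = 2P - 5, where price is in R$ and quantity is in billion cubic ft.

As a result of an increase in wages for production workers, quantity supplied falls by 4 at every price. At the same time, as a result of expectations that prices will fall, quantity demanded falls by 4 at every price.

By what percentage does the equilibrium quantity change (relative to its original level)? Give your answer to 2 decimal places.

Before the shock: 13 - P = 2P - 5 ⇒ 18 = 3P ⇒ P = 6, q = 7.
The new curves are qd = 9 - P (demand) and qs = 2P - 9 (supply).
New equilibrium: 9 - P = 2P - 9 ⇒ 18 = 3P ⇒ P = 6, q = 3.
%Δq = (3 − 7) / 7 × 100 = -57.14%.

-57.14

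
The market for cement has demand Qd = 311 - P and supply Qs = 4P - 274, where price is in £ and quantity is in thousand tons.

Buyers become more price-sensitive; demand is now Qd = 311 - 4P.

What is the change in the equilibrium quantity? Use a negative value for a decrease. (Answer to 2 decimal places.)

Solve the original market: 311 - P = 4P - 274, hence P = 117 and Q = 194.
After the shift, demand is Qd = 311 - 4P and supply is Qs = 4P - 274.
Equate the new curves: 311 - 4P = 4P - 274, giving 585 = 8P, P = 73.125, Q = 18.5.
ΔQ = 18.5 − 194 = -175.50.

-175.50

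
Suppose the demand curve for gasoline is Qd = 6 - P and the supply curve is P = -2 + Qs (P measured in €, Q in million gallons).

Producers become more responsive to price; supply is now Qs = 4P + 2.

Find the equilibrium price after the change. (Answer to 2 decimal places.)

Before the shock: 6 - P = P + 2 ⇒ 4 = 2P ⇒ P = 2, Q = 4.
After the shift, demand is Qd = 6 - P and supply is Qs = 4P + 2.
Setting them equal: 6 - P = 4P + 2 → 4 = 5P, so P = 0.8 and Q = 5.2.

0.80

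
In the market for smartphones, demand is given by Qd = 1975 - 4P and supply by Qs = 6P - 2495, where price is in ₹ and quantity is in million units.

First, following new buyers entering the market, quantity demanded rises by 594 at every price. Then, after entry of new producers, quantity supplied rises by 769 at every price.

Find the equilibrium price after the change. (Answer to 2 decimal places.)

429.50

Initially, 1975 - 4P = 6P - 2495, so 4470 = 10P and P = 447, Q = 187.
The new curves are Qd = 2569 - 4P (demand) and Qs = 6P - 1726 (supply).
Equate the new curves: 2569 - 4P = 6P - 1726, giving 4295 = 10P, P = 429.5, Q = 851.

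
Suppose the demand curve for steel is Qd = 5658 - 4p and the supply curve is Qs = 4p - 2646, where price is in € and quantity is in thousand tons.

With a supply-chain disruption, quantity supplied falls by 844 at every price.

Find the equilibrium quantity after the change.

1084

Solve the original market: 5658 - 4p = 4p - 2646, hence p = 1038 and Q = 1506.
After the shift, demand is Qd = 5658 - 4p and supply is Qs = 4p - 3490.
Setting them equal: 5658 - 4p = 4p - 3490 → 9148 = 8p, so p = 1143.5 and Q = 1084.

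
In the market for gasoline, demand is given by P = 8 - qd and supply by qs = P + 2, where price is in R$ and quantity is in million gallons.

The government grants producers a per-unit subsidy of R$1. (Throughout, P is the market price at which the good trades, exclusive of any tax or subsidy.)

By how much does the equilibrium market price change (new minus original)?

-0.5

Solve the original market: 8 - P = P + 2, hence P = 3 and q = 5.
Since sellers receive the price plus the subsidy, the effective supply curve becomes qs = P + 3.
Equate the new curves: 8 - P = P + 3, giving 5 = 2P, P = 2.5, q = 5.5.
ΔP = 2.5 − 3 = -0.5.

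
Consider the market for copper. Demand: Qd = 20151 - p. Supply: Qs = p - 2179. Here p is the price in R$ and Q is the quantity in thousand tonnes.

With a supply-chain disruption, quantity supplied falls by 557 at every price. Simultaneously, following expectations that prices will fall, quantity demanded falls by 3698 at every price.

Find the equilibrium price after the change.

Solve the original market: 20151 - p = p - 2179, hence p = 11165 and Q = 8986.
After the shift, demand is Qd = 16453 - p and supply is Qs = p - 2736.
Setting them equal: 16453 - p = p - 2736 → 19189 = 2p, so p = 9594.5 and Q = 6858.5.

9594.5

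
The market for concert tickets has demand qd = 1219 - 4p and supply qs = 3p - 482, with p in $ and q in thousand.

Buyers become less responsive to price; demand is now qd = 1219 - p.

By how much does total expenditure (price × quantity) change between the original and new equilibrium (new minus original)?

Initially, 1219 - 4p = 3p - 482, so 1701 = 7p and p = 243, q = 247.
The new curves are qd = 1219 - p (demand) and qs = 3p - 482 (supply).
Equate the new curves: 1219 - p = 3p - 482, giving 1701 = 4p, p = 425.25, q = 793.75.
Expenditure moves from 243×247 = 60021 to 425.25×793.75 = 337542.1875; change = +277521.1875.

+277521.1875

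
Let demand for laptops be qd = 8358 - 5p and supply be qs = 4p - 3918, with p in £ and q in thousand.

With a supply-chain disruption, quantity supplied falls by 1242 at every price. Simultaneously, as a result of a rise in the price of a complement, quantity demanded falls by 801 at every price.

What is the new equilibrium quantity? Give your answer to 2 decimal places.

492.00

Before the shock: 8358 - 5p = 4p - 3918 ⇒ 12276 = 9p ⇒ p = 1364, q = 1538.
With the change applied: demand qd = 7557 - 5p, supply qs = 4p - 5160.
New equilibrium: 7557 - 5p = 4p - 5160 ⇒ 12717 = 9p ⇒ p = 1413, q = 492.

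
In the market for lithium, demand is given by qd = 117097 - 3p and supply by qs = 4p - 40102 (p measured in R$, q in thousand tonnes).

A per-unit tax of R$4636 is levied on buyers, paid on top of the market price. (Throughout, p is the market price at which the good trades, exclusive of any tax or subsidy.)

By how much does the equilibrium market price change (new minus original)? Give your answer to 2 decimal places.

Before the shock: 117097 - 3p = 4p - 40102 ⇒ 157199 = 7p ⇒ p = 22457, q = 49726.
Since buyers pay the price plus the tax, the effective demand curve becomes qd = 103189 - 3p.
Clearing the new market: 103189 - 3p = 4p - 40102, so p = 143291/7 ≈ 20470.1429 and q = 292450/7 ≈ 41778.5714.
Δp = 20470.1429 − 22457 = -1986.86.

-1986.86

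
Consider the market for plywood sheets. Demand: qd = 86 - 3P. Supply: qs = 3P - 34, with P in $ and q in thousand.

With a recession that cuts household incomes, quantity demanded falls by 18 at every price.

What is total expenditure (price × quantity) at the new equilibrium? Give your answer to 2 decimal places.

Initially, 86 - 3P = 3P - 34, so 120 = 6P and P = 20, q = 26.
With the change applied: demand qd = 68 - 3P, supply qs = 3P - 34.
Setting them equal: 68 - 3P = 3P - 34 → 102 = 6P, so P = 17 and q = 17.
New expenditure = 17 × 17 = 289.00.

289.00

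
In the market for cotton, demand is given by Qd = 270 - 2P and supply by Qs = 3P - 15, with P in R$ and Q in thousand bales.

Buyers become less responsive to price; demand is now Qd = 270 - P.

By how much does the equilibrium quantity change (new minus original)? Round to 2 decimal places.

Initially, 270 - 2P = 3P - 15, so 285 = 5P and P = 57, Q = 156.
After the shift, demand is Qd = 270 - P and supply is Qs = 3P - 15.
New equilibrium: 270 - P = 3P - 15 ⇒ 285 = 4P ⇒ P = 71.25, Q = 198.75.
ΔQ = 198.75 − 156 = +42.75.

+42.75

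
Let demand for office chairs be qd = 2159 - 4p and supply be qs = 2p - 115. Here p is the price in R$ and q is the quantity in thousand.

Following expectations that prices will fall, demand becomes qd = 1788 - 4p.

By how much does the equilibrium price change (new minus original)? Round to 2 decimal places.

-61.83

Original equilibrium: 2159 - 4p = 2p - 115 gives 2274 = 6p, so p = 379 and q = 643.
After the shift, demand is qd = 1788 - 4p and supply is qs = 2p - 115.
New equilibrium: 1788 - 4p = 2p - 115 ⇒ 1903 = 6p ⇒ p = 1903/6 ≈ 317.1667, q = 1558/3 ≈ 519.3333.
Δp = 317.1667 − 379 = -61.83.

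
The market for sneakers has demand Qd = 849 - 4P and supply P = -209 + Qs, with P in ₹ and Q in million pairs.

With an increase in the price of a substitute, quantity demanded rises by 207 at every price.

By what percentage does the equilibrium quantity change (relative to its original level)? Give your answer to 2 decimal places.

+12.28

Initially, 849 - 4P = P + 209, so 640 = 5P and P = 128, Q = 337.
After the shift, demand is Qd = 1056 - 4P and supply is Qs = P + 209.
Equate the new curves: 1056 - 4P = P + 209, giving 847 = 5P, P = 169.4, Q = 378.4.
%ΔQ = (378.4 − 337) / 337 × 100 = +12.28%.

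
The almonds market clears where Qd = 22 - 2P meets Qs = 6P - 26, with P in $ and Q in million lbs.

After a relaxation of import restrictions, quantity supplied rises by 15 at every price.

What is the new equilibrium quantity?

13.75

Initially, 22 - 2P = 6P - 26, so 48 = 8P and P = 6, Q = 10.
After the shift, demand is Qd = 22 - 2P and supply is Qs = 6P - 11.
Clearing the new market: 22 - 2P = 6P - 11, so P = 4.125 and Q = 13.75.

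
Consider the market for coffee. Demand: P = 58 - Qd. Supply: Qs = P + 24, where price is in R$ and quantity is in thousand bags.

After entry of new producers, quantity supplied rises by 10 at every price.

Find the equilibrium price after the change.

12

Before the shock: 58 - P = P + 24 ⇒ 34 = 2P ⇒ P = 17, Q = 41.
The new curves are Qd = 58 - P (demand) and Qs = P + 34 (supply).
Setting them equal: 58 - P = P + 34 → 24 = 2P, so P = 12 and Q = 46.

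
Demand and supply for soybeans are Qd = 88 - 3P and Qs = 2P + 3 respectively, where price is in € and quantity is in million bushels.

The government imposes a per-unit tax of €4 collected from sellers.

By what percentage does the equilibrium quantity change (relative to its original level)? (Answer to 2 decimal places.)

-12.97

Solve the original market: 88 - 3P = 2P + 3, hence P = 17 and Q = 37.
Since sellers keep the price net of the tax, the effective supply curve becomes Qs = 2P - 5.
Setting them equal: 88 - 3P = 2P - 5 → 93 = 5P, so P = 18.6 and Q = 32.2.
%ΔQ = (32.2 − 37) / 37 × 100 = -12.97%.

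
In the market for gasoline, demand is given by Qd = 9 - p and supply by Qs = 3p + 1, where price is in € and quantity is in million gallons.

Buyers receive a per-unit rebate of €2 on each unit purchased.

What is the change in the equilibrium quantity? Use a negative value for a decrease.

Before the shock: 9 - p = 3p + 1 ⇒ 8 = 4p ⇒ p = 2, Q = 7.
Since buyers' out-of-pocket price is the market price minus the rebate, the effective demand curve becomes Qd = 11 - p.
Clearing the new market: 11 - p = 3p + 1, so p = 2.5 and Q = 8.5.
ΔQ = 8.5 − 7 = +1.5.

+1.5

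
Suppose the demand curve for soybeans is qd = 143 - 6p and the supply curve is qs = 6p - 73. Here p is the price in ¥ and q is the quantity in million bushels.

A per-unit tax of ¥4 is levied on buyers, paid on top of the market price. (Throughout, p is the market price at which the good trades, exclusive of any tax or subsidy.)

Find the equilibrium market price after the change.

16

Original equilibrium: 143 - 6p = 6p - 73 gives 216 = 12p, so p = 18 and q = 35.
Since buyers pay the price plus the tax, the effective demand curve becomes qd = 119 - 6p.
Setting them equal: 119 - 6p = 6p - 73 → 192 = 12p, so p = 16 and q = 23.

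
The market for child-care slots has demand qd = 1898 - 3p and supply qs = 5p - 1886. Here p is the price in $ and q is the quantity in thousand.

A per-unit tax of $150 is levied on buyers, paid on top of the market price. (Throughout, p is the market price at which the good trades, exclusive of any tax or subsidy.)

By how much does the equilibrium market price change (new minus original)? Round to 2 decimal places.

Before the shock: 1898 - 3p = 5p - 1886 ⇒ 3784 = 8p ⇒ p = 473, q = 479.
Since buyers pay the price plus the tax, the effective demand curve becomes qd = 1448 - 3p.
New equilibrium: 1448 - 3p = 5p - 1886 ⇒ 3334 = 8p ⇒ p = 416.75, q = 197.75.
Δp = 416.75 − 473 = -56.25.

-56.25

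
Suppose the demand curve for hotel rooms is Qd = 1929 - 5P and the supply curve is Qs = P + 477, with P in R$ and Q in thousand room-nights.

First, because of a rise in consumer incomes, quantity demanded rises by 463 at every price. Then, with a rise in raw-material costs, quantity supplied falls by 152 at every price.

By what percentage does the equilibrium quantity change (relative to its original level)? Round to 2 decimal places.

-6.88

Initially, 1929 - 5P = P + 477, so 1452 = 6P and P = 242, Q = 719.
The new curves are Qd = 2392 - 5P (demand) and Qs = P + 325 (supply).
Setting them equal: 2392 - 5P = P + 325 → 2067 = 6P, so P = 344.5 and Q = 669.5.
%ΔQ = (669.5 − 719) / 719 × 100 = -6.88%.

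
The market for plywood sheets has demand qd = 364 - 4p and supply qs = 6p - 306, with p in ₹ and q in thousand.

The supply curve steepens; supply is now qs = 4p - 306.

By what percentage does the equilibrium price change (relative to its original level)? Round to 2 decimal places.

+25.00

Initially, 364 - 4p = 6p - 306, so 670 = 10p and p = 67, q = 96.
After the shift, demand is qd = 364 - 4p and supply is qs = 4p - 306.
Equate the new curves: 364 - 4p = 4p - 306, giving 670 = 8p, p = 83.75, q = 29.
%Δp = (83.75 − 67) / 67 × 100 = +25.00%.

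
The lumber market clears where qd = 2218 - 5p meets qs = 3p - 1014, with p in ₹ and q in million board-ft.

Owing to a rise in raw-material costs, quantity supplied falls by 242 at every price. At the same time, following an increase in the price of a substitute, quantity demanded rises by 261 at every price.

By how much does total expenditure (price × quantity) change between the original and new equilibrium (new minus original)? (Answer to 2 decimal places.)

Solve the original market: 2218 - 5p = 3p - 1014, hence p = 404 and q = 198.
The shock moves the curves to qd = 2479 - 5p and qs = 3p - 1256.
Setting them equal: 2479 - 5p = 3p - 1256 → 3735 = 8p, so p = 466.875 and q = 144.625.
Expenditure moves from 404×198 = 79992 to 466.875×144.625 = 67521.796875; change = -12470.20.

-12470.20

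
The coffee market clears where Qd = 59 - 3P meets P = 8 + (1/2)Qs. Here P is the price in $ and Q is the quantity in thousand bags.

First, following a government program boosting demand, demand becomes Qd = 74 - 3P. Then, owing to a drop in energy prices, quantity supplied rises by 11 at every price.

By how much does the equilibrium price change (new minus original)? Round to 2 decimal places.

+0.80

Initially, 59 - 3P = 2P - 16, so 75 = 5P and P = 15, Q = 14.
After the shift, demand is Qd = 74 - 3P and supply is Qs = 2P - 5.
Equate the new curves: 74 - 3P = 2P - 5, giving 79 = 5P, P = 15.8, Q = 26.6.
ΔP = 15.8 − 15 = +0.80.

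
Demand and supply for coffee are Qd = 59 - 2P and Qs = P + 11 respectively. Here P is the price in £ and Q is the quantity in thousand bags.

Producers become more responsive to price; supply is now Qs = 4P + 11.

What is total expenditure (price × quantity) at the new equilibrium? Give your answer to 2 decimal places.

344.00

Before the shock: 59 - 2P = P + 11 ⇒ 48 = 3P ⇒ P = 16, Q = 27.
With the change applied: demand Qd = 59 - 2P, supply Qs = 4P + 11.
Equate the new curves: 59 - 2P = 4P + 11, giving 48 = 6P, P = 8, Q = 43.
New expenditure = 8 × 43 = 344.00.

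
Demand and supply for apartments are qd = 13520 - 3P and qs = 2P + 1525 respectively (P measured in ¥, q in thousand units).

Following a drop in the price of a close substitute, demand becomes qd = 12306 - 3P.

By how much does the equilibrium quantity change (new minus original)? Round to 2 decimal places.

-485.60

Before the shock: 13520 - 3P = 2P + 1525 ⇒ 11995 = 5P ⇒ P = 2399, q = 6323.
The shock moves the curves to qd = 12306 - 3P and qs = 2P + 1525.
Equate the new curves: 12306 - 3P = 2P + 1525, giving 10781 = 5P, P = 2156.2, q = 5837.4.
Δq = 5837.4 − 6323 = -485.60.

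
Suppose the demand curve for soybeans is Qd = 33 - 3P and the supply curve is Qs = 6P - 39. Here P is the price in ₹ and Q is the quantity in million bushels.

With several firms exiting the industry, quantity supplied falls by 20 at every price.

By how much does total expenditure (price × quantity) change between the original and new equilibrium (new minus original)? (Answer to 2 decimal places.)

-48.15

Original equilibrium: 33 - 3P = 6P - 39 gives 72 = 9P, so P = 8 and Q = 9.
The shock moves the curves to Qd = 33 - 3P and Qs = 6P - 59.
Equate the new curves: 33 - 3P = 6P - 59, giving 92 = 9P, P = 92/9 ≈ 10.2222, Q = 7/3 ≈ 2.3333.
Expenditure moves from 8×9 = 72 to 10.2222×2.3333 = 23.8519; change = -48.15.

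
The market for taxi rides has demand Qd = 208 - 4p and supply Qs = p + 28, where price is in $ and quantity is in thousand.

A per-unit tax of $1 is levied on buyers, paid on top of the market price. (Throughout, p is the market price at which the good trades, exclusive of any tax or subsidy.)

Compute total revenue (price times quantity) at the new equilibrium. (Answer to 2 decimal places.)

2224.64

Original equilibrium: 208 - 4p = p + 28 gives 180 = 5p, so p = 36 and Q = 64.
Since buyers pay the price plus the tax, the effective demand curve becomes Qd = 204 - 4p.
Setting them equal: 204 - 4p = p + 28 → 176 = 5p, so p = 35.2 and Q = 63.2.
New expenditure = 35.2 × 63.2 = 2224.64.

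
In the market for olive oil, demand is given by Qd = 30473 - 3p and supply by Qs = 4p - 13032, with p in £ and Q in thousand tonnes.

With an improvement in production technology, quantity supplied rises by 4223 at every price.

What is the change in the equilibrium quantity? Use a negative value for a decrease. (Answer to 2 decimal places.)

+1809.86

Before the shock: 30473 - 3p = 4p - 13032 ⇒ 43505 = 7p ⇒ p = 6215, Q = 11828.
The shock moves the curves to Qd = 30473 - 3p and Qs = 4p - 8809.
Clearing the new market: 30473 - 3p = 4p - 8809, so p = 39282/7 ≈ 5611.7143 and Q = 95465/7 ≈ 13637.8571.
ΔQ = 13637.8571 − 11828 = +1809.86.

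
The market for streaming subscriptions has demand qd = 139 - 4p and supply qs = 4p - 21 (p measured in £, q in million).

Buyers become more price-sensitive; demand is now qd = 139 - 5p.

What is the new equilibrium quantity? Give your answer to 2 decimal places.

50.11

Before the shock: 139 - 4p = 4p - 21 ⇒ 160 = 8p ⇒ p = 20, q = 59.
After the shift, demand is qd = 139 - 5p and supply is qs = 4p - 21.
New equilibrium: 139 - 5p = 4p - 21 ⇒ 160 = 9p ⇒ p = 160/9 ≈ 17.7778, q = 451/9 ≈ 50.1111.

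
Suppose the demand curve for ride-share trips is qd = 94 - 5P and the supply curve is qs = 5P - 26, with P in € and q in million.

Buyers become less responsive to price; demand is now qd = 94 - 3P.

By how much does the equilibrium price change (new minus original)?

Solve the original market: 94 - 5P = 5P - 26, hence P = 12 and q = 34.
The shock moves the curves to qd = 94 - 3P and qs = 5P - 26.
Equate the new curves: 94 - 3P = 5P - 26, giving 120 = 8P, P = 15, q = 49.
ΔP = 15 − 12 = +3.

+3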